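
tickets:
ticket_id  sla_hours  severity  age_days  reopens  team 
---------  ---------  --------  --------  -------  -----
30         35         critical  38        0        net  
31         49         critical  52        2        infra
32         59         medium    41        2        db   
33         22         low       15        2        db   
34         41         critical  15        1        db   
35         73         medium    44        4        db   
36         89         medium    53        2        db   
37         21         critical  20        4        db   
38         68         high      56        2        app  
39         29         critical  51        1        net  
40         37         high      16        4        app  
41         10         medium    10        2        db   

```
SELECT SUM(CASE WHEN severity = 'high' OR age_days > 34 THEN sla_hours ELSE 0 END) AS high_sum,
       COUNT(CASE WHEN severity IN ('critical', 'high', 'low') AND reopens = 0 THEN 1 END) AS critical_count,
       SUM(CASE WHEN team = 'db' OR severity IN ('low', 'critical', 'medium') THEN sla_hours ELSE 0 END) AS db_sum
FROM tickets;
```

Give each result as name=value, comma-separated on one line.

[high_sum: severity = 'high' OR age_days > 34]
ticket_id=30: ✓ → 35
ticket_id=31: ✓ → 49
ticket_id=32: ✓ → 59
ticket_id=33: ✗
ticket_id=34: ✗
ticket_id=35: ✓ → 73
ticket_id=36: ✓ → 89
ticket_id=37: ✗
ticket_id=38: ✓ → 68
ticket_id=39: ✓ → 29
ticket_id=40: ✓ → 37
ticket_id=41: ✗
high_sum = 35 + 49 + 59 + 73 + 89 + 68 + 29 + 37 = 439
—
[critical_count: severity IN ('critical', 'high', 'low') AND reopens = 0]
ticket_id=30: ✓ → 1
ticket_id=31: ✗
ticket_id=32: ✗
ticket_id=33: ✗
ticket_id=34: ✗
ticket_id=35: ✗
ticket_id=36: ✗
ticket_id=37: ✗
ticket_id=38: ✗
ticket_id=39: ✗
ticket_id=40: ✗
ticket_id=41: ✗
critical_count = COUNT(1) = 1
—
[db_sum: team = 'db' OR severity IN ('low', 'critical', 'medium')]
ticket_id=30: ✓ → 35
ticket_id=31: ✓ → 49
ticket_id=32: ✓ → 59
ticket_id=33: ✓ → 22
ticket_id=34: ✓ → 41
ticket_id=35: ✓ → 73
ticket_id=36: ✓ → 89
ticket_id=37: ✓ → 21
ticket_id=38: ✗
ticket_id=39: ✓ → 29
ticket_id=40: ✗
ticket_id=41: ✓ → 10
db_sum = 35 + 49 + 59 + 22 + 41 + 73 + 89 + 21 + 29 + 10 = 428

high_sum=439, critical_count=1, db_sum=428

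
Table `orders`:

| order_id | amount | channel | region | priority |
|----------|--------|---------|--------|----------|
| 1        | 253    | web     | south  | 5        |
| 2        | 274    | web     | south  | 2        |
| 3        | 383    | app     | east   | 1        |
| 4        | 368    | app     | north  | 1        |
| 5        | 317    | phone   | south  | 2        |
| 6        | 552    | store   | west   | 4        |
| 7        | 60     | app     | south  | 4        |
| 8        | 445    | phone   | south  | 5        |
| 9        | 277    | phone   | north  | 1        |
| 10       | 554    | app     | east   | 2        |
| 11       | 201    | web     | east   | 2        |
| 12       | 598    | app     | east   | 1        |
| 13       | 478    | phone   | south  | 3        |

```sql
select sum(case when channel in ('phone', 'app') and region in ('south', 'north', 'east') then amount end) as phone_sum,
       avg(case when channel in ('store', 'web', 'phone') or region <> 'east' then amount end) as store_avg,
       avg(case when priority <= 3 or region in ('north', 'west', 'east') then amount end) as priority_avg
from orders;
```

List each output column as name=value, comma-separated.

[phone_sum: channel in ('phone', 'app') and region in ('south', 'north', 'east')]
order_id=1: ✗
order_id=2: ✗
order_id=3: ✓ → 383
order_id=4: ✓ → 368
order_id=5: ✓ → 317
order_id=6: ✗
order_id=7: ✓ → 60
order_id=8: ✓ → 445
order_id=9: ✓ → 277
order_id=10: ✓ → 554
order_id=11: ✗
order_id=12: ✓ → 598
order_id=13: ✓ → 478
phone_sum = 383 + 368 + 317 + 60 + 445 + 277 + 554 + 598 + 478 = 3480
—
[store_avg: channel in ('store', 'web', 'phone') or region <> 'east']
order_id=1: ✓ → 253
order_id=2: ✓ → 274
order_id=3: ✗
order_id=4: ✓ → 368
order_id=5: ✓ → 317
order_id=6: ✓ → 552
order_id=7: ✓ → 60
order_id=8: ✓ → 445
order_id=9: ✓ → 277
order_id=10: ✗
order_id=11: ✓ → 201
order_id=12: ✗
order_id=13: ✓ → 478
store_avg = (253 + 274 + 368 + 317 + 552 + 60 + 445 + 277 + 201 + 478) / 10 = 322.5
—
[priority_avg: priority <= 3 or region in ('north', 'west', 'east')]
order_id=1: ✗
order_id=2: ✓ → 274
order_id=3: ✓ → 383
order_id=4: ✓ → 368
order_id=5: ✓ → 317
order_id=6: ✓ → 552
order_id=7: ✗
order_id=8: ✗
order_id=9: ✓ → 277
order_id=10: ✓ → 554
order_id=11: ✓ → 201
order_id=12: ✓ → 598
order_id=13: ✓ → 478
priority_avg = (274 + 383 + 368 + 317 + 552 + 277 + 554 + 201 + 598 + 478) / 10 = 400.2

phone_sum=3480, store_avg=322.5, priority_avg=400.2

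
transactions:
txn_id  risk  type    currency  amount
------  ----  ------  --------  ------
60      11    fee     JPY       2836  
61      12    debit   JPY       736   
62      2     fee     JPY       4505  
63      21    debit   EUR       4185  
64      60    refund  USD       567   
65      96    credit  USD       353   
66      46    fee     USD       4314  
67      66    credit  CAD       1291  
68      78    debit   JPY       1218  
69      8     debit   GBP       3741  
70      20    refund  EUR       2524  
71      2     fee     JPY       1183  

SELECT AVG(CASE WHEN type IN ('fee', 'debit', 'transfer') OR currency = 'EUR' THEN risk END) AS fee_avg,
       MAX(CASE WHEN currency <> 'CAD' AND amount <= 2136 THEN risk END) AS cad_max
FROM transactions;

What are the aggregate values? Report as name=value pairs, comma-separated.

fee_avg=22.2222222222, cad_max=96

[fee_avg: type IN ('fee', 'debit', 'transfer') OR currency = 'EUR']
txn_id=60: ✓ → 11
txn_id=61: ✓ → 12
txn_id=62: ✓ → 2
txn_id=63: ✓ → 21
txn_id=64: ✗
txn_id=65: ✗
txn_id=66: ✓ → 46
txn_id=67: ✗
txn_id=68: ✓ → 78
txn_id=69: ✓ → 8
txn_id=70: ✓ → 20
txn_id=71: ✓ → 2
fee_avg = (11 + 12 + 2 + 21 + 46 + 78 + 8 + 20 + 2) / 9 = 22.2222222222
—
[cad_max: currency <> 'CAD' AND amount <= 2136]
txn_id=60: ✗
txn_id=61: ✓ → 12
txn_id=62: ✗
txn_id=63: ✗
txn_id=64: ✓ → 60
txn_id=65: ✓ → 96
txn_id=66: ✗
txn_id=67: ✗
txn_id=68: ✓ → 78
txn_id=69: ✗
txn_id=70: ✗
txn_id=71: ✓ → 2
cad_max = MAX(12, 60, 96, 78, 2) = 96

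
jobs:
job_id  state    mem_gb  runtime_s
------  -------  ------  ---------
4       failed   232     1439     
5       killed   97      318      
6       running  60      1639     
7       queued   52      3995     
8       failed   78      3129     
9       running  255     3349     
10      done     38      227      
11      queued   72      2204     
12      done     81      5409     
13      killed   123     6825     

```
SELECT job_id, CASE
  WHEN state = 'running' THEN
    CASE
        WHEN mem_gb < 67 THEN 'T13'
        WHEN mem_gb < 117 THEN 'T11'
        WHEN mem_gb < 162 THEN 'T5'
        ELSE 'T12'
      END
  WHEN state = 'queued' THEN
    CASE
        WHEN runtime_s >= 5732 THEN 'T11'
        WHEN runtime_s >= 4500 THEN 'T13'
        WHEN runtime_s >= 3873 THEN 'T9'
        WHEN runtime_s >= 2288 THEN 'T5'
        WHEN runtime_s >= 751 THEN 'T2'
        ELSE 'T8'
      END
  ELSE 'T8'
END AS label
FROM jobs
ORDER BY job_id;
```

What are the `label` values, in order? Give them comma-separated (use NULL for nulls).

T8, T8, T13, T9, T8, T12, T8, T2, T8, T8

job_id=4: state='failed' → outer ELSE → T8
job_id=5: state='killed' → outer ELSE → T8
job_id=6: state='running' → inner[mem_gb < 67] → T13
job_id=7: state='queued' → inner[runtime_s >= 3873] → T9
job_id=8: state='failed' → outer ELSE → T8
job_id=9: state='running' → inner[ELSE] → T12
job_id=10: state='done' → outer ELSE → T8
job_id=11: state='queued' → inner[runtime_s >= 751] → T2
job_id=12: state='done' → outer ELSE → T8
job_id=13: state='killed' → outer ELSE → T8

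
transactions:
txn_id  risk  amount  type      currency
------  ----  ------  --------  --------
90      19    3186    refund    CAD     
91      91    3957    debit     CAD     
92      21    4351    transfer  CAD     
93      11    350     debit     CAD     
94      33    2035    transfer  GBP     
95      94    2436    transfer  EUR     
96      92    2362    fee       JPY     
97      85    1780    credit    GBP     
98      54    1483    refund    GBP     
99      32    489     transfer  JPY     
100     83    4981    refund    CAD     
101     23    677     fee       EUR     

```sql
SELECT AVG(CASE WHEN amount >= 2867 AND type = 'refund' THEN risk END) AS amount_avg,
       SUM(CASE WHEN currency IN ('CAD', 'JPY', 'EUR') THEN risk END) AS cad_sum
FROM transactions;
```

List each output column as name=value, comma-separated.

[amount_avg: amount >= 2867 AND type = 'refund']
txn_id=90: ✓ → 19
txn_id=91: ✗
txn_id=92: ✗
txn_id=93: ✗
txn_id=94: ✗
txn_id=95: ✗
txn_id=96: ✗
txn_id=97: ✗
txn_id=98: ✗
txn_id=99: ✗
txn_id=100: ✓ → 83
txn_id=101: ✗
amount_avg = (19 + 83) / 2 = 51
—
[cad_sum: currency IN ('CAD', 'JPY', 'EUR')]
txn_id=90: ✓ → 19
txn_id=91: ✓ → 91
txn_id=92: ✓ → 21
txn_id=93: ✓ → 11
txn_id=94: ✗
txn_id=95: ✓ → 94
txn_id=96: ✓ → 92
txn_id=97: ✗
txn_id=98: ✗
txn_id=99: ✓ → 32
txn_id=100: ✓ → 83
txn_id=101: ✓ → 23
cad_sum = 19 + 91 + 21 + 11 + 94 + 92 + 32 + 83 + 23 = 466

amount_avg=51, cad_sum=466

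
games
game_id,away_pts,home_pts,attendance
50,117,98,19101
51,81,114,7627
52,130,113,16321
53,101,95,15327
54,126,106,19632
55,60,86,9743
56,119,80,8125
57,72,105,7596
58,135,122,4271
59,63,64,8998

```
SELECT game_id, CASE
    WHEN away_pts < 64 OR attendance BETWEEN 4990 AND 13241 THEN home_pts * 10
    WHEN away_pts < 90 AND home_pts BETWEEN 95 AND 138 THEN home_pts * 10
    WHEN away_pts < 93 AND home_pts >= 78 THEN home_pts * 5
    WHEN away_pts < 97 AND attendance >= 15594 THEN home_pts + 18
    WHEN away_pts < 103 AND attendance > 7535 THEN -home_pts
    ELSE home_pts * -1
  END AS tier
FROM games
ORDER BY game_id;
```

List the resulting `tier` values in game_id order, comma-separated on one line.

game_id=50: ELSE → -98
game_id=51: away_pts < 64 OR attendance BETWEEN 4990 AND 13241 → 1140
game_id=52: ELSE → -113
game_id=53: away_pts < 103 AND attendance > 7535 → -95
game_id=54: ELSE → -106
game_id=55: away_pts < 64 OR attendance BETWEEN 4990 AND 13241 → 860
game_id=56: away_pts < 64 OR attendance BETWEEN 4990 AND 13241 → 800
game_id=57: away_pts < 64 OR attendance BETWEEN 4990 AND 13241 → 1050
game_id=58: ELSE → -122
game_id=59: away_pts < 64 OR attendance BETWEEN 4990 AND 13241 → 640

-98, 1140, -113, -95, -106, 860, 800, 1050, -122, 640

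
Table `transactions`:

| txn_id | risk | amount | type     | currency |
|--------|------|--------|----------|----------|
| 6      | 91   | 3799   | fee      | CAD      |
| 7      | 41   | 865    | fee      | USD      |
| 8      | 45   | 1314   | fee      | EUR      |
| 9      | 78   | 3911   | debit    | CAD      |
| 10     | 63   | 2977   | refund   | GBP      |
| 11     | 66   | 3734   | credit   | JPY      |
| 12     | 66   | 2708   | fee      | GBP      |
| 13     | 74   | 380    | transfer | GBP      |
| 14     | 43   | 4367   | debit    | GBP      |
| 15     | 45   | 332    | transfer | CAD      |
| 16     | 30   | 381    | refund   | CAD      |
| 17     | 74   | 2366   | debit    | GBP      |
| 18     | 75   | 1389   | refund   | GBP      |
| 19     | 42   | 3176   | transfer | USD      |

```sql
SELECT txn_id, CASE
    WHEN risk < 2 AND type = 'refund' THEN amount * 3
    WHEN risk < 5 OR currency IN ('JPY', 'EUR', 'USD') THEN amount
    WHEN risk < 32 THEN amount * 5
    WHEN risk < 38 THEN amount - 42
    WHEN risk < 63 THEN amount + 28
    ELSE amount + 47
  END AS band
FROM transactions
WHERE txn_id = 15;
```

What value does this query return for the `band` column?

txn_id = 15: risk=45, amount=332, type=transfer, currency=CAD.
risk < 2 AND type = 'refund' → false
risk < 5 OR currency IN ('JPY', 'EUR', 'USD') → false
risk < 32 → false
risk < 38 → false
risk < 63 → true → 360

360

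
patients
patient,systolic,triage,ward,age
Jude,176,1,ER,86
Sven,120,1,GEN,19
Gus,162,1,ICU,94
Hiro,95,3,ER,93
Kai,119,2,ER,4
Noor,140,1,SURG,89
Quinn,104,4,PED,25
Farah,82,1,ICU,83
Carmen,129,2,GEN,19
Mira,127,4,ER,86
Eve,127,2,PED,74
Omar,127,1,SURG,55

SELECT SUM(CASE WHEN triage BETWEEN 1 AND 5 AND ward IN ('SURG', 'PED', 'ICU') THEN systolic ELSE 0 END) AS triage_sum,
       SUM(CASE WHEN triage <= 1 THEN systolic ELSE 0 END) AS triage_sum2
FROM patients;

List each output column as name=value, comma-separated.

triage_sum=742, triage_sum2=807

[triage_sum: triage BETWEEN 1 AND 5 AND ward IN ('SURG', 'PED', 'ICU')]
patient=Jude: ✗
patient=Sven: ✗
patient=Gus: ✓ → 162
patient=Hiro: ✗
patient=Kai: ✗
patient=Noor: ✓ → 140
patient=Quinn: ✓ → 104
patient=Farah: ✓ → 82
patient=Carmen: ✗
patient=Mira: ✗
patient=Eve: ✓ → 127
patient=Omar: ✓ → 127
triage_sum = 162 + 140 + 104 + 82 + 127 + 127 = 742
—
[triage_sum2: triage <= 1]
patient=Jude: ✓ → 176
patient=Sven: ✓ → 120
patient=Gus: ✓ → 162
patient=Hiro: ✗
patient=Kai: ✗
patient=Noor: ✓ → 140
patient=Quinn: ✗
patient=Farah: ✓ → 82
patient=Carmen: ✗
patient=Mira: ✗
patient=Eve: ✗
patient=Omar: ✓ → 127
triage_sum2 = 176 + 120 + 162 + 140 + 82 + 127 = 807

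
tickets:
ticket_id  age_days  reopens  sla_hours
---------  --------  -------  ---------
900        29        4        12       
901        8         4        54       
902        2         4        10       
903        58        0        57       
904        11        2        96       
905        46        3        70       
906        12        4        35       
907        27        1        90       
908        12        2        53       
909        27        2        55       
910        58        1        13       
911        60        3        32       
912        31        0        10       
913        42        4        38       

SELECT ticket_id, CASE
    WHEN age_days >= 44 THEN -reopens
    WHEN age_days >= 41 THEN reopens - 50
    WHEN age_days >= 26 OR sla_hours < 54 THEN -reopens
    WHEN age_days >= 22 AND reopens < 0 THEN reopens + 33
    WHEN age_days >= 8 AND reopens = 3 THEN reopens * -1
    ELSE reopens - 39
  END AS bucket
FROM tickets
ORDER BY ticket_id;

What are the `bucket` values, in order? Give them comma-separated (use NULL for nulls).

-4, -35, -4, 0, -37, -3, -4, -1, -2, -2, -1, -3, 0, -46

ticket_id=900: age_days >= 26 OR sla_hours < 54 → -4
ticket_id=901: ELSE → -35
ticket_id=902: age_days >= 26 OR sla_hours < 54 → -4
ticket_id=903: age_days >= 44 → 0
ticket_id=904: ELSE → -37
ticket_id=905: age_days >= 44 → -3
ticket_id=906: age_days >= 26 OR sla_hours < 54 → -4
ticket_id=907: age_days >= 26 OR sla_hours < 54 → -1
ticket_id=908: age_days >= 26 OR sla_hours < 54 → -2
ticket_id=909: age_days >= 26 OR sla_hours < 54 → -2
ticket_id=910: age_days >= 44 → -1
ticket_id=911: age_days >= 44 → -3
ticket_id=912: age_days >= 26 OR sla_hours < 54 → 0
ticket_id=913: age_days >= 41 → -46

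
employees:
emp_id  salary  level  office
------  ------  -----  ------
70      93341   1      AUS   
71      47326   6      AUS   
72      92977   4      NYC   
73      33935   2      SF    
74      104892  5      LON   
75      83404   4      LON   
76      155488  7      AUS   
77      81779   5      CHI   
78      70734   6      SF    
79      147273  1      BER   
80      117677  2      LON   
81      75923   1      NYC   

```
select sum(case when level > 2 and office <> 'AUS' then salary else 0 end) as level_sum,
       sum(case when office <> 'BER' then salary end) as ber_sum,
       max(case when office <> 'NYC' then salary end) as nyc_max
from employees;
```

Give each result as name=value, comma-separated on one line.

[level_sum: level > 2 and office <> 'AUS']
emp_id=70: ✗
emp_id=71: ✗
emp_id=72: ✓ → 92977
emp_id=73: ✗
emp_id=74: ✓ → 104892
emp_id=75: ✓ → 83404
emp_id=76: ✗
emp_id=77: ✓ → 81779
emp_id=78: ✓ → 70734
emp_id=79: ✗
emp_id=80: ✗
emp_id=81: ✗
level_sum = 92977 + 104892 + 83404 + 81779 + 70734 = 433786
—
[ber_sum: office <> 'BER']
emp_id=70: ✓ → 93341
emp_id=71: ✓ → 47326
emp_id=72: ✓ → 92977
emp_id=73: ✓ → 33935
emp_id=74: ✓ → 104892
emp_id=75: ✓ → 83404
emp_id=76: ✓ → 155488
emp_id=77: ✓ → 81779
emp_id=78: ✓ → 70734
emp_id=79: ✗
emp_id=80: ✓ → 117677
emp_id=81: ✓ → 75923
ber_sum = 93341 + 47326 + 92977 + 33935 + 104892 + 83404 + 155488 + 81779 + 70734 + 117677 + 75923 = 957476
—
[nyc_max: office <> 'NYC']
emp_id=70: ✓ → 93341
emp_id=71: ✓ → 47326
emp_id=72: ✗
emp_id=73: ✓ → 33935
emp_id=74: ✓ → 104892
emp_id=75: ✓ → 83404
emp_id=76: ✓ → 155488
emp_id=77: ✓ → 81779
emp_id=78: ✓ → 70734
emp_id=79: ✓ → 147273
emp_id=80: ✓ → 117677
emp_id=81: ✗
nyc_max = MAX(93341, 47326, 33935, 104892, 83404, 155488, 81779, 70734, 147273, 117677) = 155488

level_sum=433786, ber_sum=957476, nyc_max=155488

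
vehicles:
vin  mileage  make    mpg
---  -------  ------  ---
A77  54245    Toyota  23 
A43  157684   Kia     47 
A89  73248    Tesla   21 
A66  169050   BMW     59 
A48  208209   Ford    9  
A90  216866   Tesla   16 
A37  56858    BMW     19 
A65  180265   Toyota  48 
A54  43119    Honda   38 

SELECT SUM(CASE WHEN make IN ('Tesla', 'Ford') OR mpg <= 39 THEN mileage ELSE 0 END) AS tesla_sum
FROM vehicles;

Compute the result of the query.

652545

vin=A77: ✓ → 54245
vin=A43: ✗
vin=A89: ✓ → 73248
vin=A66: ✗
vin=A48: ✓ → 208209
vin=A90: ✓ → 216866
vin=A37: ✓ → 56858
vin=A65: ✗
vin=A54: ✓ → 43119
tesla_sum = 54245 + 73248 + 208209 + 216866 + 56858 + 43119 = 652545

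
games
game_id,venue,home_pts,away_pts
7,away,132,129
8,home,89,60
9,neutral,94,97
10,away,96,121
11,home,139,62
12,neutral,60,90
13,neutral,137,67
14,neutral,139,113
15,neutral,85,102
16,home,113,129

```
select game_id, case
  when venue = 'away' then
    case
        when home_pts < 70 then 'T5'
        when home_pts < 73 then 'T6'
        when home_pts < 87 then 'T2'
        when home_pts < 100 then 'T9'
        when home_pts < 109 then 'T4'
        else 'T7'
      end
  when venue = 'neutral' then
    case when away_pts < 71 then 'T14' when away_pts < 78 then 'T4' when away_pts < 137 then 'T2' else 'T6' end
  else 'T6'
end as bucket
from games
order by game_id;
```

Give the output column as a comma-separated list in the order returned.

game_id=7: venue='away' → inner[ELSE] → T7
game_id=8: venue='home' → outer ELSE → T6
game_id=9: venue='neutral' → inner[away_pts < 137] → T2
game_id=10: venue='away' → inner[home_pts < 100] → T9
game_id=11: venue='home' → outer ELSE → T6
game_id=12: venue='neutral' → inner[away_pts < 137] → T2
game_id=13: venue='neutral' → inner[away_pts < 71] → T14
game_id=14: venue='neutral' → inner[away_pts < 137] → T2
game_id=15: venue='neutral' → inner[away_pts < 137] → T2
game_id=16: venue='home' → outer ELSE → T6

T7, T6, T2, T9, T6, T2, T14, T2, T2, T6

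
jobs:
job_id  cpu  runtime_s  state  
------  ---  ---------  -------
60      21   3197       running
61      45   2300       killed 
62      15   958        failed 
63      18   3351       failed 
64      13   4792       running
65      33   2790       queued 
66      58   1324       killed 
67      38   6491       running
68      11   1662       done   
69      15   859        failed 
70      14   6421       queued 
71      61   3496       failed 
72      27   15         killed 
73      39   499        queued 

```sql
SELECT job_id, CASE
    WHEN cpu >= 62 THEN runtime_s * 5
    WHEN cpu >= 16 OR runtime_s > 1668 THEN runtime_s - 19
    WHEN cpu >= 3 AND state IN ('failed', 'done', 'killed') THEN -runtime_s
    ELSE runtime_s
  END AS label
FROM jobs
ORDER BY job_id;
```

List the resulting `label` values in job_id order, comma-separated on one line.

3178, 2281, -958, 3332, 4773, 2771, 1305, 6472, -1662, -859, 6402, 3477, -4, 480

job_id=60: cpu >= 16 OR runtime_s > 1668 → 3178
job_id=61: cpu >= 16 OR runtime_s > 1668 → 2281
job_id=62: cpu >= 3 AND state IN ('failed', 'done', 'killed') → -958
job_id=63: cpu >= 16 OR runtime_s > 1668 → 3332
job_id=64: cpu >= 16 OR runtime_s > 1668 → 4773
job_id=65: cpu >= 16 OR runtime_s > 1668 → 2771
job_id=66: cpu >= 16 OR runtime_s > 1668 → 1305
job_id=67: cpu >= 16 OR runtime_s > 1668 → 6472
job_id=68: cpu >= 3 AND state IN ('failed', 'done', 'killed') → -1662
job_id=69: cpu >= 3 AND state IN ('failed', 'done', 'killed') → -859
job_id=70: cpu >= 16 OR runtime_s > 1668 → 6402
job_id=71: cpu >= 16 OR runtime_s > 1668 → 3477
job_id=72: cpu >= 16 OR runtime_s > 1668 → -4
job_id=73: cpu >= 16 OR runtime_s > 1668 → 480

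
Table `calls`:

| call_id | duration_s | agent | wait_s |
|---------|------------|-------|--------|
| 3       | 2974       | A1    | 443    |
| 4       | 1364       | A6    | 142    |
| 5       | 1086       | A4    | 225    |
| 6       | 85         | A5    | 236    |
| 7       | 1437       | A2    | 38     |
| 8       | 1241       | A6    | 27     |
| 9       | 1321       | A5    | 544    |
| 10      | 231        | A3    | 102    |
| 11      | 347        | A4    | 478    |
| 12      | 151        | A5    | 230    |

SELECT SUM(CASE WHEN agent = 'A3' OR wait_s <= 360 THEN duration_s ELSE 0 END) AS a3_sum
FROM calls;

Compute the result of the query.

5595

call_id=3: ✗
call_id=4: ✓ → 1364
call_id=5: ✓ → 1086
call_id=6: ✓ → 85
call_id=7: ✓ → 1437
call_id=8: ✓ → 1241
call_id=9: ✗
call_id=10: ✓ → 231
call_id=11: ✗
call_id=12: ✓ → 151
a3_sum = 1364 + 1086 + 85 + 1437 + 1241 + 231 + 151 = 5595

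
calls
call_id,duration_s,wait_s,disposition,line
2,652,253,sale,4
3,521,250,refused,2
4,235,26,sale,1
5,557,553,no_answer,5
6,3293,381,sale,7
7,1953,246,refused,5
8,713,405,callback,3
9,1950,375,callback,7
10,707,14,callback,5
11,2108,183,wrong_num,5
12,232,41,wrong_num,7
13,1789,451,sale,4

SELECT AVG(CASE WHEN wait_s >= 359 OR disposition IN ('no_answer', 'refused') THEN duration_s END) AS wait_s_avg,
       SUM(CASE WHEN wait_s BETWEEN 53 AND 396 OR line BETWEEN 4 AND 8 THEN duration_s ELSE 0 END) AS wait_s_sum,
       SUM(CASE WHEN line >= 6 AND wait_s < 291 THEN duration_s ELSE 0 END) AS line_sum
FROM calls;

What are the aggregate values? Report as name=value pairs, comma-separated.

[wait_s_avg: wait_s >= 359 OR disposition IN ('no_answer', 'refused')]
call_id=2: ✗
call_id=3: ✓ → 521
call_id=4: ✗
call_id=5: ✓ → 557
call_id=6: ✓ → 3293
call_id=7: ✓ → 1953
call_id=8: ✓ → 713
call_id=9: ✓ → 1950
call_id=10: ✗
call_id=11: ✗
call_id=12: ✗
call_id=13: ✓ → 1789
wait_s_avg = (521 + 557 + 3293 + 1953 + 713 + 1950 + 1789) / 7 = 1539.4285714286
—
[wait_s_sum: wait_s BETWEEN 53 AND 396 OR line BETWEEN 4 AND 8]
call_id=2: ✓ → 652
call_id=3: ✓ → 521
call_id=4: ✗
call_id=5: ✓ → 557
call_id=6: ✓ → 3293
call_id=7: ✓ → 1953
call_id=8: ✗
call_id=9: ✓ → 1950
call_id=10: ✓ → 707
call_id=11: ✓ → 2108
call_id=12: ✓ → 232
call_id=13: ✓ → 1789
wait_s_sum = 652 + 521 + 557 + 3293 + 1953 + 1950 + 707 + 2108 + 232 + 1789 = 13762
—
[line_sum: line >= 6 AND wait_s < 291]
call_id=2: ✗
call_id=3: ✗
call_id=4: ✗
call_id=5: ✗
call_id=6: ✗
call_id=7: ✗
call_id=8: ✗
call_id=9: ✗
call_id=10: ✗
call_id=11: ✗
call_id=12: ✓ → 232
call_id=13: ✗
line_sum = 232

wait_s_avg=1539.4285714286, wait_s_sum=13762, line_sum=232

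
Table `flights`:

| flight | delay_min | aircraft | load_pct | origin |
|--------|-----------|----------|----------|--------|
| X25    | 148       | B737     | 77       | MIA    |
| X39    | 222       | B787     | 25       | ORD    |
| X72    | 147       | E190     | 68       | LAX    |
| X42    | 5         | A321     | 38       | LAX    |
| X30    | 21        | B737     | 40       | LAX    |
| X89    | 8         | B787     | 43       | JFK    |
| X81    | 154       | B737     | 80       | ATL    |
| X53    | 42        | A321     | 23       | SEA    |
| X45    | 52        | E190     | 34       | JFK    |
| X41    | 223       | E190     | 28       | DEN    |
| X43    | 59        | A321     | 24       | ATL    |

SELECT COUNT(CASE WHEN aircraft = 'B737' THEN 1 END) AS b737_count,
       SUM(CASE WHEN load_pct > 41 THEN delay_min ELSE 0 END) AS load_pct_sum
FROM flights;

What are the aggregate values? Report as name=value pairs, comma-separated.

[b737_count: aircraft = 'B737']
flight=X25: ✓ → 1
flight=X39: ✗
flight=X72: ✗
flight=X42: ✗
flight=X30: ✓ → 1
flight=X89: ✗
flight=X81: ✓ → 1
flight=X53: ✗
flight=X45: ✗
flight=X41: ✗
flight=X43: ✗
b737_count = COUNT(1, 1, 1) = 3
—
[load_pct_sum: load_pct > 41]
flight=X25: ✓ → 148
flight=X39: ✗
flight=X72: ✓ → 147
flight=X42: ✗
flight=X30: ✗
flight=X89: ✓ → 8
flight=X81: ✓ → 154
flight=X53: ✗
flight=X45: ✗
flight=X41: ✗
flight=X43: ✗
load_pct_sum = 148 + 147 + 8 + 154 = 457

b737_count=3, load_pct_sum=457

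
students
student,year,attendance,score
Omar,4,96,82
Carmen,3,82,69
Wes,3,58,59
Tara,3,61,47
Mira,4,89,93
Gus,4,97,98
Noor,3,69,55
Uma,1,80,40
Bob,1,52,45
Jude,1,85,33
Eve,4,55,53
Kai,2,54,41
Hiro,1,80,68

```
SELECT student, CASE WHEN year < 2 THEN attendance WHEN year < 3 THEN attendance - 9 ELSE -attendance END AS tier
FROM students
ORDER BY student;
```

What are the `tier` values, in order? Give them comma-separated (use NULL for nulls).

52, -82, -55, -97, 80, 85, 45, -89, -69, -96, -61, 80, -58

student=Bob: year < 2 → 52
student=Carmen: ELSE → -82
student=Eve: ELSE → -55
student=Gus: ELSE → -97
student=Hiro: year < 2 → 80
student=Jude: year < 2 → 85
student=Kai: year < 3 → 45
student=Mira: ELSE → -89
student=Noor: ELSE → -69
student=Omar: ELSE → -96
student=Tara: ELSE → -61
student=Uma: year < 2 → 80
student=Wes: ELSE → -58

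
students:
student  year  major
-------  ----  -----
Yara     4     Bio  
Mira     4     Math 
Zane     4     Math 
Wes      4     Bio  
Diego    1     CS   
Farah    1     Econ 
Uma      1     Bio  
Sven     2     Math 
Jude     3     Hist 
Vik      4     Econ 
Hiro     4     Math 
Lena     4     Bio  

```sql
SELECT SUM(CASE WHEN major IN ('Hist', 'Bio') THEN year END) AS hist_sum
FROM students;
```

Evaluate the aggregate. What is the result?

16

student=Yara: ✓ → 4
student=Mira: ✗
student=Zane: ✗
student=Wes: ✓ → 4
student=Diego: ✗
student=Farah: ✗
student=Uma: ✓ → 1
student=Sven: ✗
student=Jude: ✓ → 3
student=Vik: ✗
student=Hiro: ✗
student=Lena: ✓ → 4
hist_sum = 4 + 4 + 1 + 3 + 4 = 16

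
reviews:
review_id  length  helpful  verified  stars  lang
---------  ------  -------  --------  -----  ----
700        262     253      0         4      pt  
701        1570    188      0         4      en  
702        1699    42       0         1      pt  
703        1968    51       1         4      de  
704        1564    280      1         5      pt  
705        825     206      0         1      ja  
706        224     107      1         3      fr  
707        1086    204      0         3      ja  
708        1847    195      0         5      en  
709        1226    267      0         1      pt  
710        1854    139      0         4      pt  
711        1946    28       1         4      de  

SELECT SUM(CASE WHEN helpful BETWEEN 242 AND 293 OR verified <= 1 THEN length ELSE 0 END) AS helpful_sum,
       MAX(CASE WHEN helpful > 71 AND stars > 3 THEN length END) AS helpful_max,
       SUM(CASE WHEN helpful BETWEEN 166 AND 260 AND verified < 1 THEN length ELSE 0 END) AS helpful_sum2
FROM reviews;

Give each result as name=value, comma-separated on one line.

helpful_sum=16071, helpful_max=1854, helpful_sum2=5590

[helpful_sum: helpful BETWEEN 242 AND 293 OR verified <= 1]
review_id=700: ✓ → 262
review_id=701: ✓ → 1570
review_id=702: ✓ → 1699
review_id=703: ✓ → 1968
review_id=704: ✓ → 1564
review_id=705: ✓ → 825
review_id=706: ✓ → 224
review_id=707: ✓ → 1086
review_id=708: ✓ → 1847
review_id=709: ✓ → 1226
review_id=710: ✓ → 1854
review_id=711: ✓ → 1946
helpful_sum = 262 + 1570 + 1699 + 1968 + 1564 + 825 + 224 + 1086 + 1847 + 1226 + 1854 + 1946 = 16071
—
[helpful_max: helpful > 71 AND stars > 3]
review_id=700: ✓ → 262
review_id=701: ✓ → 1570
review_id=702: ✗
review_id=703: ✗
review_id=704: ✓ → 1564
review_id=705: ✗
review_id=706: ✗
review_id=707: ✗
review_id=708: ✓ → 1847
review_id=709: ✗
review_id=710: ✓ → 1854
review_id=711: ✗
helpful_max = MAX(262, 1570, 1564, 1847, 1854) = 1854
—
[helpful_sum2: helpful BETWEEN 166 AND 260 AND verified < 1]
review_id=700: ✓ → 262
review_id=701: ✓ → 1570
review_id=702: ✗
review_id=703: ✗
review_id=704: ✗
review_id=705: ✓ → 825
review_id=706: ✗
review_id=707: ✓ → 1086
review_id=708: ✓ → 1847
review_id=709: ✗
review_id=710: ✗
review_id=711: ✗
helpful_sum2 = 262 + 1570 + 825 + 1086 + 1847 = 5590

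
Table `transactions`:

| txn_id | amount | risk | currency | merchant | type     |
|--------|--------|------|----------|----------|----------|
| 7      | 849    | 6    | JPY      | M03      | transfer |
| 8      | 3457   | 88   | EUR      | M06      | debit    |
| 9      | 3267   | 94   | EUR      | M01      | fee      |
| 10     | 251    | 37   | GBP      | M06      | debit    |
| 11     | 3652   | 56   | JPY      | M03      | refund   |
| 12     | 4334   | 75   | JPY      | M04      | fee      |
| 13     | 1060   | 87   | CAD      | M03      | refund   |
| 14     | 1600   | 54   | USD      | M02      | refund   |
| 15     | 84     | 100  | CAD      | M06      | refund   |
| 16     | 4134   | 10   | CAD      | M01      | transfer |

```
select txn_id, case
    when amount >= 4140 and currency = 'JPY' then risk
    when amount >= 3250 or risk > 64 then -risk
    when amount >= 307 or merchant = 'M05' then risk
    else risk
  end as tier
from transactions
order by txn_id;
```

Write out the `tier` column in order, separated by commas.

6, -88, -94, 37, -56, 75, -87, 54, -100, -10

txn_id=7: amount >= 307 or merchant = 'M05' → 6
txn_id=8: amount >= 3250 or risk > 64 → -88
txn_id=9: amount >= 3250 or risk > 64 → -94
txn_id=10: ELSE → 37
txn_id=11: amount >= 3250 or risk > 64 → -56
txn_id=12: amount >= 4140 and currency = 'JPY' → 75
txn_id=13: amount >= 3250 or risk > 64 → -87
txn_id=14: amount >= 307 or merchant = 'M05' → 54
txn_id=15: amount >= 3250 or risk > 64 → -100
txn_id=16: amount >= 3250 or risk > 64 → -10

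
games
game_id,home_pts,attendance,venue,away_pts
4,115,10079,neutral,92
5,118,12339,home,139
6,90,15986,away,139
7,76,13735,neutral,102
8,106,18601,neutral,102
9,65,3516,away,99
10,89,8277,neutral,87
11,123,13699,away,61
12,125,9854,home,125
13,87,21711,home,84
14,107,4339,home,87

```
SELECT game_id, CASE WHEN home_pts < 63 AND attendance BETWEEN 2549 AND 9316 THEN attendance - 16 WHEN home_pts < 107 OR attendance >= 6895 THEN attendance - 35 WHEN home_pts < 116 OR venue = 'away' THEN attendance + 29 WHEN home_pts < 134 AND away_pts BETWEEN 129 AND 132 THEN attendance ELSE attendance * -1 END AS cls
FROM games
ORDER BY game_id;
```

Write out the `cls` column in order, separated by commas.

10044, 12304, 15951, 13700, 18566, 3481, 8242, 13664, 9819, 21676, 4368

game_id=4: home_pts < 107 OR attendance >= 6895 → 10044
game_id=5: home_pts < 107 OR attendance >= 6895 → 12304
game_id=6: home_pts < 107 OR attendance >= 6895 → 15951
game_id=7: home_pts < 107 OR attendance >= 6895 → 13700
game_id=8: home_pts < 107 OR attendance >= 6895 → 18566
game_id=9: home_pts < 107 OR attendance >= 6895 → 3481
game_id=10: home_pts < 107 OR attendance >= 6895 → 8242
game_id=11: home_pts < 107 OR attendance >= 6895 → 13664
game_id=12: home_pts < 107 OR attendance >= 6895 → 9819
game_id=13: home_pts < 107 OR attendance >= 6895 → 21676
game_id=14: home_pts < 116 OR venue = 'away' → 4368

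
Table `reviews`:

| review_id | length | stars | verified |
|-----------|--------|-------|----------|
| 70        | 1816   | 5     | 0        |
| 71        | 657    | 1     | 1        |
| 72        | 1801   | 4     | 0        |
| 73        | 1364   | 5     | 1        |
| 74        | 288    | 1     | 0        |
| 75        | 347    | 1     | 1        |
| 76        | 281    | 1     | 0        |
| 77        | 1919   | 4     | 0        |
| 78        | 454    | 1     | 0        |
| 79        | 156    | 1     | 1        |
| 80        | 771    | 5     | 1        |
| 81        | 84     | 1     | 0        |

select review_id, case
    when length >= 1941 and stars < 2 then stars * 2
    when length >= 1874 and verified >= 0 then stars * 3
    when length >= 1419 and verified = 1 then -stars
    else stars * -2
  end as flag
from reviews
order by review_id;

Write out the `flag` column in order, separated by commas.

review_id=70: ELSE → -10
review_id=71: ELSE → -2
review_id=72: ELSE → -8
review_id=73: ELSE → -10
review_id=74: ELSE → -2
review_id=75: ELSE → -2
review_id=76: ELSE → -2
review_id=77: length >= 1874 and verified >= 0 → 12
review_id=78: ELSE → -2
review_id=79: ELSE → -2
review_id=80: ELSE → -10
review_id=81: ELSE → -2

-10, -2, -8, -10, -2, -2, -2, 12, -2, -2, -10, -2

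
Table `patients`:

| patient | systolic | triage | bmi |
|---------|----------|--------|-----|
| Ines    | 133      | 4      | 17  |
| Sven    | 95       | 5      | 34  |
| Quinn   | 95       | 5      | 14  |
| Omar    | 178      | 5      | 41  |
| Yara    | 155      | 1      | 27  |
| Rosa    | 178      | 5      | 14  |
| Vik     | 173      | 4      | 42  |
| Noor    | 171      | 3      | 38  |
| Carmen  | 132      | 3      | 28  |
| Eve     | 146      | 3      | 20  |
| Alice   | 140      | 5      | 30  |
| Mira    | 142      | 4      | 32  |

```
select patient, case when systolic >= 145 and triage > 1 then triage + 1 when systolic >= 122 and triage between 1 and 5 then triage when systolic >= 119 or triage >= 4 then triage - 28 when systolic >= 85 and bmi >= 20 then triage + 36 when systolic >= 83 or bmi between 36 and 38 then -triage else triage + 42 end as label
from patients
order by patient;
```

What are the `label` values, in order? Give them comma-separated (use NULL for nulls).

patient=Alice: systolic >= 122 and triage between 1 and 5 → 5
patient=Carmen: systolic >= 122 and triage between 1 and 5 → 3
patient=Eve: systolic >= 145 and triage > 1 → 4
patient=Ines: systolic >= 122 and triage between 1 and 5 → 4
patient=Mira: systolic >= 122 and triage between 1 and 5 → 4
patient=Noor: systolic >= 145 and triage > 1 → 4
patient=Omar: systolic >= 145 and triage > 1 → 6
patient=Quinn: systolic >= 119 or triage >= 4 → -23
patient=Rosa: systolic >= 145 and triage > 1 → 6
patient=Sven: systolic >= 119 or triage >= 4 → -23
patient=Vik: systolic >= 145 and triage > 1 → 5
patient=Yara: systolic >= 122 and triage between 1 and 5 → 1

5, 3, 4, 4, 4, 4, 6, -23, 6, -23, 5, 1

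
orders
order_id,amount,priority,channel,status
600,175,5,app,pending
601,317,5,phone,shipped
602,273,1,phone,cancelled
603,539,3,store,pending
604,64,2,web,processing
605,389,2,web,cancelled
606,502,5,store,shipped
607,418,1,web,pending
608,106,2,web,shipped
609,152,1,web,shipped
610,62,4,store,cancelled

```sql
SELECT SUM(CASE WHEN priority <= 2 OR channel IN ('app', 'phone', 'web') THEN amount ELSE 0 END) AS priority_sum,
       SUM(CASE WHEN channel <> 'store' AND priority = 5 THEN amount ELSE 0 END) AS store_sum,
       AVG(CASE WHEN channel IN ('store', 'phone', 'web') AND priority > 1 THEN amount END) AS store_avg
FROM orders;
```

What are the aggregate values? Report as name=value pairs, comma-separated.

priority_sum=1894, store_sum=492, store_avg=282.7142857143

[priority_sum: priority <= 2 OR channel IN ('app', 'phone', 'web')]
order_id=600: ✓ → 175
order_id=601: ✓ → 317
order_id=602: ✓ → 273
order_id=603: ✗
order_id=604: ✓ → 64
order_id=605: ✓ → 389
order_id=606: ✗
order_id=607: ✓ → 418
order_id=608: ✓ → 106
order_id=609: ✓ → 152
order_id=610: ✗
priority_sum = 175 + 317 + 273 + 64 + 389 + 418 + 106 + 152 = 1894
—
[store_sum: channel <> 'store' AND priority = 5]
order_id=600: ✓ → 175
order_id=601: ✓ → 317
order_id=602: ✗
order_id=603: ✗
order_id=604: ✗
order_id=605: ✗
order_id=606: ✗
order_id=607: ✗
order_id=608: ✗
order_id=609: ✗
order_id=610: ✗
store_sum = 175 + 317 = 492
—
[store_avg: channel IN ('store', 'phone', 'web') AND priority > 1]
order_id=600: ✗
order_id=601: ✓ → 317
order_id=602: ✗
order_id=603: ✓ → 539
order_id=604: ✓ → 64
order_id=605: ✓ → 389
order_id=606: ✓ → 502
order_id=607: ✗
order_id=608: ✓ → 106
order_id=609: ✗
order_id=610: ✓ → 62
store_avg = (317 + 539 + 64 + 389 + 502 + 106 + 62) / 7 = 282.7142857143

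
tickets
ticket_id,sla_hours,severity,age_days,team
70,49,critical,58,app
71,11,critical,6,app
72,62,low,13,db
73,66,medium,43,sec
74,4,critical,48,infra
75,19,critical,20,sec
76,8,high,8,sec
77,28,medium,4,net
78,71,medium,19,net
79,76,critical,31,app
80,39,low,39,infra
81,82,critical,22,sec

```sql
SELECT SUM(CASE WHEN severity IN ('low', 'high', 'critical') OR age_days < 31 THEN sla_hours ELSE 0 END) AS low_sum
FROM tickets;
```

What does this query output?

449

ticket_id=70: ✓ → 49
ticket_id=71: ✓ → 11
ticket_id=72: ✓ → 62
ticket_id=73: ✗
ticket_id=74: ✓ → 4
ticket_id=75: ✓ → 19
ticket_id=76: ✓ → 8
ticket_id=77: ✓ → 28
ticket_id=78: ✓ → 71
ticket_id=79: ✓ → 76
ticket_id=80: ✓ → 39
ticket_id=81: ✓ → 82
low_sum = 49 + 11 + 62 + 4 + 19 + 8 + 28 + 71 + 76 + 39 + 82 = 449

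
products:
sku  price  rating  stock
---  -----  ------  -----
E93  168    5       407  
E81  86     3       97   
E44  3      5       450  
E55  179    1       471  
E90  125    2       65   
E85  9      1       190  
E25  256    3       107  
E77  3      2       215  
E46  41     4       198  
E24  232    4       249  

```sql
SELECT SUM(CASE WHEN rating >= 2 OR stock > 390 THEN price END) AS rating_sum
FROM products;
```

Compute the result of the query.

sku=E93: ✓ → 168
sku=E81: ✓ → 86
sku=E44: ✓ → 3
sku=E55: ✓ → 179
sku=E90: ✓ → 125
sku=E85: ✗
sku=E25: ✓ → 256
sku=E77: ✓ → 3
sku=E46: ✓ → 41
sku=E24: ✓ → 232
rating_sum = 168 + 86 + 3 + 179 + 125 + 256 + 3 + 41 + 232 = 1093

1093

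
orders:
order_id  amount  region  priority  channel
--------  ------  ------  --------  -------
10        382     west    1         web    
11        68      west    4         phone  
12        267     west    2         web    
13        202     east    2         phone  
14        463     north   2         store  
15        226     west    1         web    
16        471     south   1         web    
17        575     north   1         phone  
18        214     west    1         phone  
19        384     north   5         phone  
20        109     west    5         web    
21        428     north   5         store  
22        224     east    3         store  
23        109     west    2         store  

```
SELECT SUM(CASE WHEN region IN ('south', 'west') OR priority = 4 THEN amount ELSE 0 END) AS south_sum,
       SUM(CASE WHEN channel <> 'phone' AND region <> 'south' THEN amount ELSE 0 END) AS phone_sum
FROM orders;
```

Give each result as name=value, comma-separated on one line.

south_sum=1846, phone_sum=2208

[south_sum: region IN ('south', 'west') OR priority = 4]
order_id=10: ✓ → 382
order_id=11: ✓ → 68
order_id=12: ✓ → 267
order_id=13: ✗
order_id=14: ✗
order_id=15: ✓ → 226
order_id=16: ✓ → 471
order_id=17: ✗
order_id=18: ✓ → 214
order_id=19: ✗
order_id=20: ✓ → 109
order_id=21: ✗
order_id=22: ✗
order_id=23: ✓ → 109
south_sum = 382 + 68 + 267 + 226 + 471 + 214 + 109 + 109 = 1846
—
[phone_sum: channel <> 'phone' AND region <> 'south']
order_id=10: ✓ → 382
order_id=11: ✗
order_id=12: ✓ → 267
order_id=13: ✗
order_id=14: ✓ → 463
order_id=15: ✓ → 226
order_id=16: ✗
order_id=17: ✗
order_id=18: ✗
order_id=19: ✗
order_id=20: ✓ → 109
order_id=21: ✓ → 428
order_id=22: ✓ → 224
order_id=23: ✓ → 109
phone_sum = 382 + 267 + 463 + 226 + 109 + 428 + 224 + 109 = 2208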